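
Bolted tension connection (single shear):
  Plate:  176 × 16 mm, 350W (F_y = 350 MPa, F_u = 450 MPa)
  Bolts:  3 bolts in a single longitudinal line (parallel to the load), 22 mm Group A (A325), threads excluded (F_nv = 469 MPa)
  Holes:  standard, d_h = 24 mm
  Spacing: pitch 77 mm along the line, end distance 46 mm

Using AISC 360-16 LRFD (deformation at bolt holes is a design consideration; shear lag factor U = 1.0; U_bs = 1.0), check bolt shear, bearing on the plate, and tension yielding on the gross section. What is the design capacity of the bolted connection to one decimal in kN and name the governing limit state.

Bolt shear: A_b = π(22)²/4 = 380.13 mm². φR_n = 0.75 × 469 × 380.13 × 3 × 1 = 401.1 kN.
Bearing (16 mm plate, F_u = 450 MPa): end bolts L_c = 46 − 24/2 = 34, R_n = min(1.2×34×16×450, 2.4×22×16×450) = 293.76 kN/bolt; interior L_c = 77 − 24 = 53, R_n = 380.16 kN/bolt. φR_n = 0.75 × (1×293.76 + 2×380.16) = 790.6 kN.
Tension yield (gross): A_g = 176×16 = 2816 mm². φR_n = 0.90 × 350 × 2816 = 887.0 kN.
Governing: min(401.1, 790.6, 887.0) = 401.1 kN → bolt shear.

401.1 kN (bolt shear governs)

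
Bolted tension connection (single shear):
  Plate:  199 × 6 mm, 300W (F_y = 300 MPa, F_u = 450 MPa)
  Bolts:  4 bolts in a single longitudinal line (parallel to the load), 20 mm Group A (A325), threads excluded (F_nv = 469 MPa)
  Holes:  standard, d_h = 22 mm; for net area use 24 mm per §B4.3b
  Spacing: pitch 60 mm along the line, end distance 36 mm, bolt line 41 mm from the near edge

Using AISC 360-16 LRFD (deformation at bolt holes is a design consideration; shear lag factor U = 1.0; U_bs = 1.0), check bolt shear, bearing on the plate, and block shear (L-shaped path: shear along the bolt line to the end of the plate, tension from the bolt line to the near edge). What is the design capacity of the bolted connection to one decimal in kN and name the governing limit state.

219.1 kN (block shear governs)

Bolt shear: A_b = π(20)²/4 = 314.16 mm². φR_n = 0.75 × 469 × 314.16 × 4 × 1 = 442.0 kN.
Bearing (6 mm plate, F_u = 450 MPa): end bolts L_c = 36 − 22/2 = 25, R_n = min(1.2×25×6×450, 2.4×20×6×450) = 81 kN/bolt; interior L_c = 60 − 22 = 38, R_n = 123.12 kN/bolt. φR_n = 0.75 × (1×81 + 3×123.12) = 337.8 kN.
Block shear: shear path 1×[36+3×60] = 1×216 mm, A_gv = 1296, A_nv = 1×(216 − 3.5×24)×6 = 792 mm²; tension to near edge: (41 − 0.5×24)×6 = 174 mm². R_n = min(0.6×450×792, 0.6×300×1296) + 1.0×450×174 = min(213.84, 233.28) + 78.3 = 292.14 kN. φR_n = 0.75 × 292.14 = 219.1 kN.
Governing: min(442.0, 337.8, 219.1) = 219.1 kN → block shear.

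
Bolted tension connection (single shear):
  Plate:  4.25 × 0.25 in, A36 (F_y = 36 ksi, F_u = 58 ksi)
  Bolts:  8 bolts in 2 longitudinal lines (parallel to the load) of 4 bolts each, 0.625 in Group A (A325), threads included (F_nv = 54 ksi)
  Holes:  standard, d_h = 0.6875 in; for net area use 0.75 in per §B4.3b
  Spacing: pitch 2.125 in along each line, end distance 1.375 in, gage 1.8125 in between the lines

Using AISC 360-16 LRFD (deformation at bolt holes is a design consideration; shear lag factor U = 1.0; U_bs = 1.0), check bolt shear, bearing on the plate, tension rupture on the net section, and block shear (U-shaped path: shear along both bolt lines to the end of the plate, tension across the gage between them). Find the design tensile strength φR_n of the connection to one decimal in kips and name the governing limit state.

29.9 kips (net-section rupture governs)

Bolt shear: A_b = π(0.625)²/4 = 0.3068 in². φR_n = 0.75 × 54 × 0.3068 × 8 × 1 = 99.4 kips.
Bearing (0.25 in plate, F_u = 58 ksi): end bolts L_c = 1.375 − 0.6875/2 = 1.03125, R_n = min(1.2×1.03125×0.25×58, 2.4×0.625×0.25×58) = 17.944 kips/bolt; interior L_c = 2.125 − 0.6875 = 1.4375, R_n = 21.75 kips/bolt. φR_n = 0.75 × (2×17.944 + 6×21.75) = 124.8 kips.
Tension rupture (net): A_n = (4.25 − 2×0.75)×0.25 = 0.6875 in² (U = 1.0, A_e = A_n). φR_n = 0.75 × 58 × 0.6875 = 29.9 kips.
Block shear: shear path 2×[1.375+3×2.125] = 2×7.75 in, A_gv = 3.875, A_nv = 2×(7.75 − 3.5×0.75)×0.25 = 2.5625 in²; tension across gage: (1.8125 − 1×0.75)×0.25 = 0.26563 in². R_n = min(0.6×58×2.5625, 0.6×36×3.875) + 1.0×58×0.26563 = min(89.175, 83.7) + 15.407 = 99.107 kips. φR_n = 0.75 × 99.107 = 74.3 kips.
Governing: min(99.4, 124.8, 29.9, 74.3) = 29.9 kips → net-section rupture.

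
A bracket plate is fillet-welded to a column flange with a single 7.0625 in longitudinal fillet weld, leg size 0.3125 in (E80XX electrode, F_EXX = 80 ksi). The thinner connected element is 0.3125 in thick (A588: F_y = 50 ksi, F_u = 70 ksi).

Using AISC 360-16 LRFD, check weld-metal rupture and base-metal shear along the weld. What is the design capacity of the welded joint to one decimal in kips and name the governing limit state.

Weld metal: throat = 0.707×0.3125 = 0.22094 in, L = 7.0625 in. φR_n = 0.75 × 0.6 × 80 × 0.22094 × 7.0625 = 56.2 kips.
Base metal shear (0.3125 in plate): yield φR_n = 1.0×0.6×50×0.3125×7.0625 = 66.2 kips; rupture φR_n = 0.75×0.6×70×0.3125×7.0625 = 69.5 kips; take 66.2 kips (yield).
Governing: min(56.2, 66.2) = 56.2 kips → weld metal.

56.2 kips (weld metal governs)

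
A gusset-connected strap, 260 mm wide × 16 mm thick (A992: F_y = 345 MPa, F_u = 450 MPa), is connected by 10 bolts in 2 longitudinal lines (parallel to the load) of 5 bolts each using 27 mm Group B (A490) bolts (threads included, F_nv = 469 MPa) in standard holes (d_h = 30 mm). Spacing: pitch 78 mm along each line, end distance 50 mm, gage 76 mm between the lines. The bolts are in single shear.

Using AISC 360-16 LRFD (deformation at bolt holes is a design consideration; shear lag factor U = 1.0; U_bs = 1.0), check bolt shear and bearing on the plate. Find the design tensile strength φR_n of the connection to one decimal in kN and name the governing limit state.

Bolt shear: A_b = π(27)²/4 = 572.56 mm². φR_n = 0.75 × 469 × 572.56 × 10 × 1 = 2014.0 kN.
Bearing (16 mm plate, F_u = 450 MPa): end bolts L_c = 50 − 30/2 = 35, R_n = min(1.2×35×16×450, 2.4×27×16×450) = 302.4 kN/bolt; interior L_c = 78 − 30 = 48, R_n = 414.72 kN/bolt. φR_n = 0.75 × (2×302.4 + 8×414.72) = 2941.9 kN.
Governing: min(2014.0, 2941.9) = 2014.0 kN → bolt shear.

2014.0 kN (bolt shear governs)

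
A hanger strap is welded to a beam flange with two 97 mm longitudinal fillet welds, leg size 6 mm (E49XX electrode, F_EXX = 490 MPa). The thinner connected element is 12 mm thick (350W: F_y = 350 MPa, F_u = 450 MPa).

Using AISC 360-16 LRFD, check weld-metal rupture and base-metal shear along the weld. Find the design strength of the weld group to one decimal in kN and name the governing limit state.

181.5 kN (weld metal governs)

Weld metal: throat = 0.707×6 = 4.242 mm, L = 2×97 = 194 mm. φR_n = 0.75 × 0.6 × 490 × 4.242 × 194 = 181.5 kN.
Base metal shear (12 mm plate): yield φR_n = 1.0×0.6×350×12×194 = 488.9 kN; rupture φR_n = 0.75×0.6×450×12×194 = 471.4 kN; take 471.4 kN (rupture).
Governing: min(181.5, 471.4) = 181.5 kN → weld metal.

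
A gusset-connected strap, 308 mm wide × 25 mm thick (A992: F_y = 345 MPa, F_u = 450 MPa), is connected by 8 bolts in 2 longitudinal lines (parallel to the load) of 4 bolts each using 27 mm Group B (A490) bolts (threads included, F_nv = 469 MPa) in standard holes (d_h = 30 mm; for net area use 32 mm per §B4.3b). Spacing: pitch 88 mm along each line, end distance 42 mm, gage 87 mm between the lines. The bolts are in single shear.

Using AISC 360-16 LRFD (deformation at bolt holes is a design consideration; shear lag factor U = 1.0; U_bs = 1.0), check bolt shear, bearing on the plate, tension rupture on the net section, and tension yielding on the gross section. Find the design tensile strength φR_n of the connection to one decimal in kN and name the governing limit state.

Bolt shear: A_b = π(27)²/4 = 572.56 mm². φR_n = 0.75 × 469 × 572.56 × 8 × 1 = 1611.2 kN.
Bearing (25 mm plate, F_u = 450 MPa): end bolts L_c = 42 − 30/2 = 27, R_n = min(1.2×27×25×450, 2.4×27×25×450) = 364.5 kN/bolt; interior L_c = 88 − 30 = 58, R_n = 729 kN/bolt. φR_n = 0.75 × (2×364.5 + 6×729) = 3827.3 kN.
Tension rupture (net): A_n = (308 − 2×32)×25 = 6100 mm² (U = 1.0, A_e = A_n). φR_n = 0.75 × 450 × 6100 = 2058.8 kN.
Tension yield (gross): A_g = 308×25 = 7700 mm². φR_n = 0.90 × 345 × 7700 = 2390.9 kN.
Governing: min(1611.2, 3827.3, 2058.8, 2390.9) = 1611.2 kN → bolt shear.

1611.2 kN (bolt shear governs)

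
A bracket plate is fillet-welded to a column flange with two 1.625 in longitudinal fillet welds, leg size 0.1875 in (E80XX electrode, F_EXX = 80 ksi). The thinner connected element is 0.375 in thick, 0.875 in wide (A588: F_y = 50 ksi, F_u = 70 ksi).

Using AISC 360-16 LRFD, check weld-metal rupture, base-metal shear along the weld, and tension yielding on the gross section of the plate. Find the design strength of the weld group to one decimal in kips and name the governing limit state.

14.8 kips (gross-section yield governs)

Weld metal: throat = 0.707×0.1875 = 0.13256 in, L = 2×1.625 = 3.25 in. φR_n = 0.75 × 0.6 × 80 × 0.13256 × 3.25 = 15.5 kips.
Base metal shear (0.375 in plate): yield φR_n = 1.0×0.6×50×0.375×3.25 = 36.6 kips; rupture φR_n = 0.75×0.6×70×0.375×3.25 = 38.4 kips; take 36.6 kips (yield).
Tension yield (gross): A_g = 0.875×0.375 = 0.32813 in². φR_n = 0.90 × 50 × 0.32813 = 14.8 kips.
Governing: min(15.5, 36.6, 14.8) = 14.8 kips → gross-section yield.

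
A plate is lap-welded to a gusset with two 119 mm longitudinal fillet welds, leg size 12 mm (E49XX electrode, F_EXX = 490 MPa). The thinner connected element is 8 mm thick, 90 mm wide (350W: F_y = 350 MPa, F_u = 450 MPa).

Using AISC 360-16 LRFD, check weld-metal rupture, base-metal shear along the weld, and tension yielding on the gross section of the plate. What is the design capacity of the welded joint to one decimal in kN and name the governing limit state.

Weld metal: throat = 0.707×12 = 8.484 mm, L = 2×119 = 238 mm. φR_n = 0.75 × 0.6 × 490 × 8.484 × 238 = 445.2 kN.
Base metal shear (8 mm plate): yield φR_n = 1.0×0.6×350×8×238 = 399.8 kN; rupture φR_n = 0.75×0.6×450×8×238 = 385.6 kN; take 385.6 kN (rupture).
Tension yield (gross): A_g = 90×8 = 720 mm². φR_n = 0.90 × 350 × 720 = 226.8 kN.
Governing: min(445.2, 385.6, 226.8) = 226.8 kN → gross-section yield.

226.8 kN (gross-section yield governs)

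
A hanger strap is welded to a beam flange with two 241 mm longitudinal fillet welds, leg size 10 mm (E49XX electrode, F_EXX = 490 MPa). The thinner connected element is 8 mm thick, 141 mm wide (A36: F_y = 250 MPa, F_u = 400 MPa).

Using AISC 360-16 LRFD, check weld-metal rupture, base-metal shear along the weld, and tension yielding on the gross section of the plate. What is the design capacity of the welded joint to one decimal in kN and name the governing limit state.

253.8 kN (gross-section yield governs)

Weld metal: throat = 0.707×10 = 7.07 mm, L = 2×241 = 482 mm. φR_n = 0.75 × 0.6 × 490 × 7.07 × 482 = 751.4 kN.
Base metal shear (8 mm plate): yield φR_n = 1.0×0.6×250×8×482 = 578.4 kN; rupture φR_n = 0.75×0.6×400×8×482 = 694.1 kN; take 578.4 kN (yield).
Tension yield (gross): A_g = 141×8 = 1128 mm². φR_n = 0.90 × 250 × 1128 = 253.8 kN.
Governing: min(751.4, 578.4, 253.8) = 253.8 kN → gross-section yield.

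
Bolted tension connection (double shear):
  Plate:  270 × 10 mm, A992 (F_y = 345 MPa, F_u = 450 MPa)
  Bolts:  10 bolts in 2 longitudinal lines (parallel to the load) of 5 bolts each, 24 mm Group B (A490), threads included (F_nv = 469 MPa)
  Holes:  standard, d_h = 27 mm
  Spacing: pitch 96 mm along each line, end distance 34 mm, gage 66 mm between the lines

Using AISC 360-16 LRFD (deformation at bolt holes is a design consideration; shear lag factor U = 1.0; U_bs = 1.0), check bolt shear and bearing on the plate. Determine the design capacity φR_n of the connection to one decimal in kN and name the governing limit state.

1721.3 kN (bearing governs)

Bolt shear: A_b = π(24)²/4 = 452.39 mm². φR_n = 0.75 × 469 × 452.39 × 10 × 2 = 3182.6 kN.
Bearing (10 mm plate, F_u = 450 MPa): end bolts L_c = 34 − 27/2 = 20.5, R_n = min(1.2×20.5×10×450, 2.4×24×10×450) = 110.7 kN/bolt; interior L_c = 96 − 27 = 69, R_n = 259.2 kN/bolt. φR_n = 0.75 × (2×110.7 + 8×259.2) = 1721.3 kN.
Governing: min(3182.6, 1721.3) = 1721.3 kN → bearing.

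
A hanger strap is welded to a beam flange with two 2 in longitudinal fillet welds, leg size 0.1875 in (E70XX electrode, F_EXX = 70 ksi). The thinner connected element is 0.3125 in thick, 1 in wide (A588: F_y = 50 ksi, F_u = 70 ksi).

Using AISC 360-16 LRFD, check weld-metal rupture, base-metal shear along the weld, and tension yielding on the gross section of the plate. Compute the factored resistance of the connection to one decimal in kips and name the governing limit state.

14.1 kips (gross-section yield governs)

Weld metal: throat = 0.707×0.1875 = 0.13256 in, L = 2×2 = 4 in. φR_n = 0.75 × 0.6 × 70 × 0.13256 × 4 = 16.7 kips.
Base metal shear (0.3125 in plate): yield φR_n = 1.0×0.6×50×0.3125×4 = 37.5 kips; rupture φR_n = 0.75×0.6×70×0.3125×4 = 39.4 kips; take 37.5 kips (yield).
Tension yield (gross): A_g = 1×0.3125 = 0.3125 in². φR_n = 0.90 × 50 × 0.3125 = 14.1 kips.
Governing: min(16.7, 37.5, 14.1) = 14.1 kips → gross-section yield.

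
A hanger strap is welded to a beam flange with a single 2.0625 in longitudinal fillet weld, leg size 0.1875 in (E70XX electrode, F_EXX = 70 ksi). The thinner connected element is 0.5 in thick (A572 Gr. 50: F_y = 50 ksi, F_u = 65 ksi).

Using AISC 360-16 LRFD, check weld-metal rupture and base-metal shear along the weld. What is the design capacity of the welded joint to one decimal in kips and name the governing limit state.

8.6 kips (weld metal governs)

Weld metal: throat = 0.707×0.1875 = 0.13256 in, L = 2.0625 in. φR_n = 0.75 × 0.6 × 70 × 0.13256 × 2.0625 = 8.6 kips.
Base metal shear (0.5 in plate): yield φR_n = 1.0×0.6×50×0.5×2.0625 = 30.9 kips; rupture φR_n = 0.75×0.6×65×0.5×2.0625 = 30.2 kips; take 30.2 kips (rupture).
Governing: min(8.6, 30.2) = 8.6 kips → weld metal.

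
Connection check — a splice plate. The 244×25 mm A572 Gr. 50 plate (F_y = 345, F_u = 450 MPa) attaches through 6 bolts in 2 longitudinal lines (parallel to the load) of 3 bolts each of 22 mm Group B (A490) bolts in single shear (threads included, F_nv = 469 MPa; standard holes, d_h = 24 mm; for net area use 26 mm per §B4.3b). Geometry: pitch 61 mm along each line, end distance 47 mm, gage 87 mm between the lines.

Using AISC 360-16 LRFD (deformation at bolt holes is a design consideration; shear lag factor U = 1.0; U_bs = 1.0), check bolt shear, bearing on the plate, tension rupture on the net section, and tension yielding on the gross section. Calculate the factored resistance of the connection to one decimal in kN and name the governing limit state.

802.3 kN (bolt shear governs)

Bolt shear: A_b = π(22)²/4 = 380.13 mm². φR_n = 0.75 × 469 × 380.13 × 6 × 1 = 802.3 kN.
Bearing (25 mm plate, F_u = 450 MPa): end bolts L_c = 47 − 24/2 = 35, R_n = min(1.2×35×25×450, 2.4×22×25×450) = 472.5 kN/bolt; interior L_c = 61 − 24 = 37, R_n = 499.5 kN/bolt. φR_n = 0.75 × (2×472.5 + 4×499.5) = 2207.3 kN.
Tension rupture (net): A_n = (244 − 2×26)×25 = 4800 mm² (U = 1.0, A_e = A_n). φR_n = 0.75 × 450 × 4800 = 1620.0 kN.
Tension yield (gross): A_g = 244×25 = 6100 mm². φR_n = 0.90 × 345 × 6100 = 1894.1 kN.
Governing: min(802.3, 2207.3, 1620.0, 1894.1) = 802.3 kN → bolt shear.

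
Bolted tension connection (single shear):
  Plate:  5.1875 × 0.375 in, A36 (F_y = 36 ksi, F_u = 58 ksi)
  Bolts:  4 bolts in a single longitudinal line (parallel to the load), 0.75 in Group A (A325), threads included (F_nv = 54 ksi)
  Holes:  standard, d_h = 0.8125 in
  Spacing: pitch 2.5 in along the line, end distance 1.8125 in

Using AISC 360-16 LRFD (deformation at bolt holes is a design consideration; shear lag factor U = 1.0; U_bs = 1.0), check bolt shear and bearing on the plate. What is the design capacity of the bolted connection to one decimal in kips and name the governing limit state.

Bolt shear: A_b = π(0.75)²/4 = 0.44179 in². φR_n = 0.75 × 54 × 0.44179 × 4 × 1 = 71.6 kips.
Bearing (0.375 in plate, F_u = 58 ksi): end bolts L_c = 1.8125 − 0.8125/2 = 1.40625, R_n = min(1.2×1.40625×0.375×58, 2.4×0.75×0.375×58) = 36.703 kips/bolt; interior L_c = 2.5 − 0.8125 = 1.6875, R_n = 39.15 kips/bolt. φR_n = 0.75 × (1×36.703 + 3×39.15) = 115.6 kips.
Governing: min(71.6, 115.6) = 71.6 kips → bolt shear.

71.6 kips (bolt shear governs)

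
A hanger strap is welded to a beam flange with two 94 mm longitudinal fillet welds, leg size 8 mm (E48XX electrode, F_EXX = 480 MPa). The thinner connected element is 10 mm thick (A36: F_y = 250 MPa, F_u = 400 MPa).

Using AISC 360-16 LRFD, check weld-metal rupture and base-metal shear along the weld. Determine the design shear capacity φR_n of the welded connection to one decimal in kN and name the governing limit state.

229.7 kN (weld metal governs)

Weld metal: throat = 0.707×8 = 5.656 mm, L = 2×94 = 188 mm. φR_n = 0.75 × 0.6 × 480 × 5.656 × 188 = 229.7 kN.
Base metal shear (10 mm plate): yield φR_n = 1.0×0.6×250×10×188 = 282.0 kN; rupture φR_n = 0.75×0.6×400×10×188 = 338.4 kN; take 282.0 kN (yield).
Governing: min(229.7, 282.0) = 229.7 kN → weld metal.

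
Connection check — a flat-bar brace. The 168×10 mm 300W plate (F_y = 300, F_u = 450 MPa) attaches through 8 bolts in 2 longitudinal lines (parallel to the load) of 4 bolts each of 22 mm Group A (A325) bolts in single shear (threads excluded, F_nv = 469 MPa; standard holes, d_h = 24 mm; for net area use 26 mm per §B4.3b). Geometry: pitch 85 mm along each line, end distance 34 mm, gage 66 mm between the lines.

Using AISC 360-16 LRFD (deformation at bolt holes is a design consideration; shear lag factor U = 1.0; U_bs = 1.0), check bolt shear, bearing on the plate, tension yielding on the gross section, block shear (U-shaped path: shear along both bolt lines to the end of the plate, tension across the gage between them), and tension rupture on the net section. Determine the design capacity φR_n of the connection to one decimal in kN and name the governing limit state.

Bolt shear: A_b = π(22)²/4 = 380.13 mm². φR_n = 0.75 × 469 × 380.13 × 8 × 1 = 1069.7 kN.
Bearing (10 mm plate, F_u = 450 MPa): end bolts L_c = 34 − 24/2 = 22, R_n = min(1.2×22×10×450, 2.4×22×10×450) = 118.8 kN/bolt; interior L_c = 85 − 24 = 61, R_n = 237.6 kN/bolt. φR_n = 0.75 × (2×118.8 + 6×237.6) = 1247.4 kN.
Tension yield (gross): A_g = 168×10 = 1680 mm². φR_n = 0.90 × 300 × 1680 = 453.6 kN.
Block shear: shear path 2×[34+3×85] = 2×289 mm, A_gv = 5780, A_nv = 2×(289 − 3.5×26)×10 = 3960 mm²; tension across gage: (66 − 1×26)×10 = 400 mm². R_n = min(0.6×450×3960, 0.6×300×5780) + 1.0×450×400 = min(1069.2, 1040.4) + 180 = 1220.4 kN. φR_n = 0.75 × 1220.4 = 915.3 kN.
Tension rupture (net): A_n = (168 − 2×26)×10 = 1160 mm² (U = 1.0, A_e = A_n). φR_n = 0.75 × 450 × 1160 = 391.5 kN.
Governing: min(1069.7, 1247.4, 453.6, 915.3, 391.5) = 391.5 kN → net-section rupture.

391.5 kN (net-section rupture governs)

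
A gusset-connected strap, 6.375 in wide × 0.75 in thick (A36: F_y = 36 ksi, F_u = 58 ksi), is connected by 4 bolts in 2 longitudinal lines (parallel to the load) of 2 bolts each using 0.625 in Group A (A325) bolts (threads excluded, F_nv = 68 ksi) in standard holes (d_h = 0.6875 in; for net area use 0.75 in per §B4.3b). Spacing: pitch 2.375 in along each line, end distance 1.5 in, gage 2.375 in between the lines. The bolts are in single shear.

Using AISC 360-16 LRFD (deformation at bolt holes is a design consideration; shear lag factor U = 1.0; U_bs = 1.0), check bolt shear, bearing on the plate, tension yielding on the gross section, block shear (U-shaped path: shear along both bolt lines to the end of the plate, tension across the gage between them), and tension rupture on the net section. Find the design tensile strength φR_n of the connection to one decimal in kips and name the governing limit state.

Bolt shear: A_b = π(0.625)²/4 = 0.3068 in². φR_n = 0.75 × 68 × 0.3068 × 4 × 1 = 62.6 kips.
Bearing (0.75 in plate, F_u = 58 ksi): end bolts L_c = 1.5 − 0.6875/2 = 1.15625, R_n = min(1.2×1.15625×0.75×58, 2.4×0.625×0.75×58) = 60.356 kips/bolt; interior L_c = 2.375 − 0.6875 = 1.6875, R_n = 65.25 kips/bolt. φR_n = 0.75 × (2×60.356 + 2×65.25) = 188.4 kips.
Tension yield (gross): A_g = 6.375×0.75 = 4.7813 in². φR_n = 0.90 × 36 × 4.7813 = 154.9 kips.
Block shear: shear path 2×[1.5+1×2.375] = 2×3.875 in, A_gv = 5.8125, A_nv = 2×(3.875 − 1.5×0.75)×0.75 = 4.125 in²; tension across gage: (2.375 − 1×0.75)×0.75 = 1.2188 in². R_n = min(0.6×58×4.125, 0.6×36×5.8125) + 1.0×58×1.2188 = min(143.55, 125.55) + 70.69 = 196.24 kips. φR_n = 0.75 × 196.24 = 147.2 kips.
Tension rupture (net): A_n = (6.375 − 2×0.75)×0.75 = 3.6563 in² (U = 1.0, A_e = A_n). φR_n = 0.75 × 58 × 3.6563 = 159.0 kips.
Governing: min(62.6, 188.4, 154.9, 147.2, 159.0) = 62.6 kips → bolt shear.

62.6 kips (bolt shear governs)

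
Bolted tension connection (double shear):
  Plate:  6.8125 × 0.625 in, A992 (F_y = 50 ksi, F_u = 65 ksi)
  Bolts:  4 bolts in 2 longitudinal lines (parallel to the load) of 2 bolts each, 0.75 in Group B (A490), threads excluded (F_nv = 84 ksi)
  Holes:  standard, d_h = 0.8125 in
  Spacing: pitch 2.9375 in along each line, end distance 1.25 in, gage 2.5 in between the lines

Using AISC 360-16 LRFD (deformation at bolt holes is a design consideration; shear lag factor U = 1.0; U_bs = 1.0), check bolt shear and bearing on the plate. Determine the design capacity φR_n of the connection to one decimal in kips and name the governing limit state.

171.4 kips (bearing governs)

Bolt shear: A_b = π(0.75)²/4 = 0.44179 in². φR_n = 0.75 × 84 × 0.44179 × 4 × 2 = 222.7 kips.
Bearing (0.625 in plate, F_u = 65 ksi): end bolts L_c = 1.25 − 0.8125/2 = 0.84375, R_n = min(1.2×0.84375×0.625×65, 2.4×0.75×0.625×65) = 41.133 kips/bolt; interior L_c = 2.9375 − 0.8125 = 2.125, R_n = 73.125 kips/bolt. φR_n = 0.75 × (2×41.133 + 2×73.125) = 171.4 kips.
Governing: min(222.7, 171.4) = 171.4 kips → bearing.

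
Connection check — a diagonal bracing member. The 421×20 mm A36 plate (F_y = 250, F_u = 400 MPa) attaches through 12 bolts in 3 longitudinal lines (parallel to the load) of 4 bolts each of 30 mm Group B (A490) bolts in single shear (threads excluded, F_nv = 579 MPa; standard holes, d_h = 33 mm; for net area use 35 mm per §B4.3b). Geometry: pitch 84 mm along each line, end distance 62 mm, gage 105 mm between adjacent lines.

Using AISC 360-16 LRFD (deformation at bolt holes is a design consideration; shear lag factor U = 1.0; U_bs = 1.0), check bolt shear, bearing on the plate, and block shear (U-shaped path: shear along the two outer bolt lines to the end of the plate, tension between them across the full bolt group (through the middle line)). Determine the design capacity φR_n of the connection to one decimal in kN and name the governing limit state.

2218.8 kN (block shear governs)

Bolt shear: A_b = π(30)²/4 = 706.86 mm². φR_n = 0.75 × 579 × 706.86 × 12 × 1 = 3683.4 kN.
Bearing (20 mm plate, F_u = 400 MPa): end bolts L_c = 62 − 33/2 = 45.5, R_n = min(1.2×45.5×20×400, 2.4×30×20×400) = 436.8 kN/bolt; interior L_c = 84 − 33 = 51, R_n = 489.6 kN/bolt. φR_n = 0.75 × (3×436.8 + 9×489.6) = 4287.6 kN.
Block shear: shear path 2×[62+3×84] = 2×314 mm, A_gv = 12560, A_nv = 2×(314 − 3.5×35)×20 = 7660 mm²; tension across gage: (210 − 2×35)×20 = 2800 mm². R_n = min(0.6×400×7660, 0.6×250×12560) + 1.0×400×2800 = min(1838.4, 1884) + 1120 = 2958.4 kN. φR_n = 0.75 × 2958.4 = 2218.8 kN.
Governing: min(3683.4, 4287.6, 2218.8) = 2218.8 kN → block shear.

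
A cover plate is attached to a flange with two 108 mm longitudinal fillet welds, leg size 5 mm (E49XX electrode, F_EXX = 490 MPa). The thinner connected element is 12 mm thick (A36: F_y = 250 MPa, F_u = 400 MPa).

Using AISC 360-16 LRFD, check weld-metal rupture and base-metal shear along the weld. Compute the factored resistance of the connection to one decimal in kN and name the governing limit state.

Weld metal: throat = 0.707×5 = 3.535 mm, L = 2×108 = 216 mm. φR_n = 0.75 × 0.6 × 490 × 3.535 × 216 = 168.4 kN.
Base metal shear (12 mm plate): yield φR_n = 1.0×0.6×250×12×216 = 388.8 kN; rupture φR_n = 0.75×0.6×400×12×216 = 466.6 kN; take 388.8 kN (yield).
Governing: min(168.4, 388.8) = 168.4 kN → weld metal.

168.4 kN (weld metal governs)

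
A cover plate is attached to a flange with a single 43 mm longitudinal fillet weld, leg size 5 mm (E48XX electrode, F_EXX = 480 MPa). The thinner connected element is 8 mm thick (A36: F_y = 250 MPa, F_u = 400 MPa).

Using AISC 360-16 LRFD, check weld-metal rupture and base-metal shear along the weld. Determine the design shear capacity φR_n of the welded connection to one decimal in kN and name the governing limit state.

32.8 kN (weld metal governs)

Weld metal: throat = 0.707×5 = 3.535 mm, L = 43 mm. φR_n = 0.75 × 0.6 × 480 × 3.535 × 43 = 32.8 kN.
Base metal shear (8 mm plate): yield φR_n = 1.0×0.6×250×8×43 = 51.6 kN; rupture φR_n = 0.75×0.6×400×8×43 = 61.9 kN; take 51.6 kN (yield).
Governing: min(32.8, 51.6) = 32.8 kN → weld metal.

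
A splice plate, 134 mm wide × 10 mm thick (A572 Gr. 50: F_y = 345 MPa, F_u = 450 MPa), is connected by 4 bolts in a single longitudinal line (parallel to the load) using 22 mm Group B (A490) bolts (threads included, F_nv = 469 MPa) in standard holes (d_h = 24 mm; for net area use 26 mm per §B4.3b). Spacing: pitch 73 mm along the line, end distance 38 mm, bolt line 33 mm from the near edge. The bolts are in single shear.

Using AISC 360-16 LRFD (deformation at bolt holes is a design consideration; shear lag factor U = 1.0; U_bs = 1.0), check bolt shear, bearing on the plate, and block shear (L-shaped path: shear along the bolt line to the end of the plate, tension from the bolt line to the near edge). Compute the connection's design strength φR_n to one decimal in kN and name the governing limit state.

403.7 kN (block shear governs)

Bolt shear: A_b = π(22)²/4 = 380.13 mm². φR_n = 0.75 × 469 × 380.13 × 4 × 1 = 534.8 kN.
Bearing (10 mm plate, F_u = 450 MPa): end bolts L_c = 38 − 24/2 = 26, R_n = min(1.2×26×10×450, 2.4×22×10×450) = 140.4 kN/bolt; interior L_c = 73 − 24 = 49, R_n = 237.6 kN/bolt. φR_n = 0.75 × (1×140.4 + 3×237.6) = 639.9 kN.
Block shear: shear path 1×[38+3×73] = 1×257 mm, A_gv = 2570, A_nv = 1×(257 − 3.5×26)×10 = 1660 mm²; tension to near edge: (33 − 0.5×26)×10 = 200 mm². R_n = min(0.6×450×1660, 0.6×345×2570) + 1.0×450×200 = min(448.2, 531.99) + 90 = 538.2 kN. φR_n = 0.75 × 538.2 = 403.7 kN.
Governing: min(534.8, 639.9, 403.7) = 403.7 kN → block shear.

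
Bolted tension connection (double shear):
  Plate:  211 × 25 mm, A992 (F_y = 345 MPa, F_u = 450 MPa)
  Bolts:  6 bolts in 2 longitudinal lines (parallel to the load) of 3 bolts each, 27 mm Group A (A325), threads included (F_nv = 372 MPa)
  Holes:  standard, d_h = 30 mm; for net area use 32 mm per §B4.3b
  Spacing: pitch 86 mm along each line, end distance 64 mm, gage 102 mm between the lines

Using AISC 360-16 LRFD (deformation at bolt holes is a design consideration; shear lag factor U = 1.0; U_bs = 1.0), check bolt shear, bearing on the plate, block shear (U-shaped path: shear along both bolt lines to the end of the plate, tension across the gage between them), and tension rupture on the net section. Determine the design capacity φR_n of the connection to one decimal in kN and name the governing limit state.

Bolt shear: A_b = π(27)²/4 = 572.56 mm². φR_n = 0.75 × 372 × 572.56 × 6 × 2 = 1916.9 kN.
Bearing (25 mm plate, F_u = 450 MPa): end bolts L_c = 64 − 30/2 = 49, R_n = min(1.2×49×25×450, 2.4×27×25×450) = 661.5 kN/bolt; interior L_c = 86 − 30 = 56, R_n = 729 kN/bolt. φR_n = 0.75 × (2×661.5 + 4×729) = 3179.3 kN.
Block shear: shear path 2×[64+2×86] = 2×236 mm, A_gv = 11800, A_nv = 2×(236 − 2.5×32)×25 = 7800 mm²; tension across gage: (102 − 1×32)×25 = 1750 mm². R_n = min(0.6×450×7800, 0.6×345×11800) + 1.0×450×1750 = min(2106, 2442.6) + 787.5 = 2893.5 kN. φR_n = 0.75 × 2893.5 = 2170.1 kN.
Tension rupture (net): A_n = (211 − 2×32)×25 = 3675 mm² (U = 1.0, A_e = A_n). φR_n = 0.75 × 450 × 3675 = 1240.3 kN.
Governing: min(1916.9, 3179.3, 2170.1, 1240.3) = 1240.3 kN → net-section rupture.

1240.3 kN (net-section rupture governs)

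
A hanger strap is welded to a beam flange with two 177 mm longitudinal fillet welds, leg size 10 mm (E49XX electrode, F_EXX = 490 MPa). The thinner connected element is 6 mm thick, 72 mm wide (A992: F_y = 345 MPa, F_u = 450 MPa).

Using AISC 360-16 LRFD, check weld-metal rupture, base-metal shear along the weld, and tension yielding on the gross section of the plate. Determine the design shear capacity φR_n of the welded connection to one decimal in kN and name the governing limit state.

Weld metal: throat = 0.707×10 = 7.07 mm, L = 2×177 = 354 mm. φR_n = 0.75 × 0.6 × 490 × 7.07 × 354 = 551.9 kN.
Base metal shear (6 mm plate): yield φR_n = 1.0×0.6×345×6×354 = 439.7 kN; rupture φR_n = 0.75×0.6×450×6×354 = 430.1 kN; take 430.1 kN (rupture).
Tension yield (gross): A_g = 72×6 = 432 mm². φR_n = 0.90 × 345 × 432 = 134.1 kN.
Governing: min(551.9, 430.1, 134.1) = 134.1 kN → gross-section yield.

134.1 kN (gross-section yield governs)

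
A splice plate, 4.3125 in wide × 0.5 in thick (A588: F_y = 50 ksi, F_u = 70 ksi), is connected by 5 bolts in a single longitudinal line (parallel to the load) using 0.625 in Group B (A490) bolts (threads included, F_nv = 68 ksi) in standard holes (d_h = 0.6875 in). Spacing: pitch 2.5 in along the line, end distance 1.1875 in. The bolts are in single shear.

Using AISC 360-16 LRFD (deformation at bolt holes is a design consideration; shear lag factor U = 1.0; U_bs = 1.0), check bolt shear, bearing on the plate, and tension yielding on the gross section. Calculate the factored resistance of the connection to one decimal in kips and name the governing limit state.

Bolt shear: A_b = π(0.625)²/4 = 0.3068 in². φR_n = 0.75 × 68 × 0.3068 × 5 × 1 = 78.2 kips.
Bearing (0.5 in plate, F_u = 70 ksi): end bolts L_c = 1.1875 − 0.6875/2 = 0.84375, R_n = min(1.2×0.84375×0.5×70, 2.4×0.625×0.5×70) = 35.438 kips/bolt; interior L_c = 2.5 − 0.6875 = 1.8125, R_n = 52.5 kips/bolt. φR_n = 0.75 × (1×35.438 + 4×52.5) = 184.1 kips.
Tension yield (gross): A_g = 4.3125×0.5 = 2.1563 in². φR_n = 0.90 × 50 × 2.1563 = 97.0 kips.
Governing: min(78.2, 184.1, 97.0) = 78.2 kips → bolt shear.

78.2 kips (bolt shear governs)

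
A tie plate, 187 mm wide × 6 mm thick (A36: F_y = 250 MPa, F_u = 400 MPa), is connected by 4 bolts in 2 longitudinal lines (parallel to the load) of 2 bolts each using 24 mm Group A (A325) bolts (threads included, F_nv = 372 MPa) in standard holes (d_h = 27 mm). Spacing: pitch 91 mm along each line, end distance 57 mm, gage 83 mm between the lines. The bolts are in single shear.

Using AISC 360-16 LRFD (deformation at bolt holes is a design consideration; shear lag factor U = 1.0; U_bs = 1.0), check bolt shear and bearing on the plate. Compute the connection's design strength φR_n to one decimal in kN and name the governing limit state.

395.3 kN (bearing governs)

Bolt shear: A_b = π(24)²/4 = 452.39 mm². φR_n = 0.75 × 372 × 452.39 × 4 × 1 = 504.9 kN.
Bearing (6 mm plate, F_u = 400 MPa): end bolts L_c = 57 − 27/2 = 43.5, R_n = min(1.2×43.5×6×400, 2.4×24×6×400) = 125.28 kN/bolt; interior L_c = 91 − 27 = 64, R_n = 138.24 kN/bolt. φR_n = 0.75 × (2×125.28 + 2×138.24) = 395.3 kN.
Governing: min(504.9, 395.3) = 395.3 kN → bearing.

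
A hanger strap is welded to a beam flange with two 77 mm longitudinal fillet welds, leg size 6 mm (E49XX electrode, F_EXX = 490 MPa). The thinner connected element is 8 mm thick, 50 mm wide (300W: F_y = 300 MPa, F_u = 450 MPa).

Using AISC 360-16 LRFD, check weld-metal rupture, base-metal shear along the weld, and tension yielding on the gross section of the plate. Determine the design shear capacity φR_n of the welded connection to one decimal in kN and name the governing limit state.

108.0 kN (gross-section yield governs)

Weld metal: throat = 0.707×6 = 4.242 mm, L = 2×77 = 154 mm. φR_n = 0.75 × 0.6 × 490 × 4.242 × 154 = 144.0 kN.
Base metal shear (8 mm plate): yield φR_n = 1.0×0.6×300×8×154 = 221.8 kN; rupture φR_n = 0.75×0.6×450×8×154 = 249.5 kN; take 221.8 kN (yield).
Tension yield (gross): A_g = 50×8 = 400 mm². φR_n = 0.90 × 300 × 400 = 108.0 kN.
Governing: min(144.0, 221.8, 108.0) = 108.0 kN → gross-section yield.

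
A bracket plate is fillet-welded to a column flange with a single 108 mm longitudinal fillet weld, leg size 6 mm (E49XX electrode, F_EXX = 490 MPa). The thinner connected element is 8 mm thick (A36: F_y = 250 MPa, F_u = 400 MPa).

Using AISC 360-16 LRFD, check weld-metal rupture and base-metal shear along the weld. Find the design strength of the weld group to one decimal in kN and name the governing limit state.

101.0 kN (weld metal governs)

Weld metal: throat = 0.707×6 = 4.242 mm, L = 108 mm. φR_n = 0.75 × 0.6 × 490 × 4.242 × 108 = 101.0 kN.
Base metal shear (8 mm plate): yield φR_n = 1.0×0.6×250×8×108 = 129.6 kN; rupture φR_n = 0.75×0.6×400×8×108 = 155.5 kN; take 129.6 kN (yield).
Governing: min(101.0, 129.6) = 101.0 kN → weld metal.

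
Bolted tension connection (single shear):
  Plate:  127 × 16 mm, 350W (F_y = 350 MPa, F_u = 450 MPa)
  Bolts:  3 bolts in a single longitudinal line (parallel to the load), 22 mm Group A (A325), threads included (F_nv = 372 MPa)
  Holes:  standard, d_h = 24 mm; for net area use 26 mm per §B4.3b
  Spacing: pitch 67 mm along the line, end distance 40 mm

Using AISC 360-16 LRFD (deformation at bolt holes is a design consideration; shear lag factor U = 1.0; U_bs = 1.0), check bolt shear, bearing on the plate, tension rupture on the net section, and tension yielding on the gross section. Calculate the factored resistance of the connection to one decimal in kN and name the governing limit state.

318.2 kN (bolt shear governs)

Bolt shear: A_b = π(22)²/4 = 380.13 mm². φR_n = 0.75 × 372 × 380.13 × 3 × 1 = 318.2 kN.
Bearing (16 mm plate, F_u = 450 MPa): end bolts L_c = 40 − 24/2 = 28, R_n = min(1.2×28×16×450, 2.4×22×16×450) = 241.92 kN/bolt; interior L_c = 67 − 24 = 43, R_n = 371.52 kN/bolt. φR_n = 0.75 × (1×241.92 + 2×371.52) = 738.7 kN.
Tension rupture (net): A_n = (127 − 1×26)×16 = 1616 mm² (U = 1.0, A_e = A_n). φR_n = 0.75 × 450 × 1616 = 545.4 kN.
Tension yield (gross): A_g = 127×16 = 2032 mm². φR_n = 0.90 × 350 × 2032 = 640.1 kN.
Governing: min(318.2, 738.7, 545.4, 640.1) = 318.2 kN → bolt shear.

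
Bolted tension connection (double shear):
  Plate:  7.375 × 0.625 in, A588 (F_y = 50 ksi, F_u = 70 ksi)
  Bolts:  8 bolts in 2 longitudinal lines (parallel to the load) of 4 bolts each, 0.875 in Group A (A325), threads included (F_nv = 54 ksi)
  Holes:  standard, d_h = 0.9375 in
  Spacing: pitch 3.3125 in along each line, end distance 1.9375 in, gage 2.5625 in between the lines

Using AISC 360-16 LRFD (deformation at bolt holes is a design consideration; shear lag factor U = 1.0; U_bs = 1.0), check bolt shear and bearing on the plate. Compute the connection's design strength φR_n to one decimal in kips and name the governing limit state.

Bolt shear: A_b = π(0.875)²/4 = 0.60132 in². φR_n = 0.75 × 54 × 0.60132 × 8 × 2 = 389.7 kips.
Bearing (0.625 in plate, F_u = 70 ksi): end bolts L_c = 1.9375 − 0.9375/2 = 1.46875, R_n = min(1.2×1.46875×0.625×70, 2.4×0.875×0.625×70) = 77.109 kips/bolt; interior L_c = 3.3125 − 0.9375 = 2.375, R_n = 91.875 kips/bolt. φR_n = 0.75 × (2×77.109 + 6×91.875) = 529.1 kips.
Governing: min(389.7, 529.1) = 389.7 kips → bolt shear.

389.7 kips (bolt shear governs)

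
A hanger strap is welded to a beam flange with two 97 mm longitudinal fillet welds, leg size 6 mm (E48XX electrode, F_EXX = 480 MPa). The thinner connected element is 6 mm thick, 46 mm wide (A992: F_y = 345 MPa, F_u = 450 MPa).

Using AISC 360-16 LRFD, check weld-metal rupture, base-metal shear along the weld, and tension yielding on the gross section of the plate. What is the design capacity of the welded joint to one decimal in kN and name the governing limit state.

85.7 kN (gross-section yield governs)

Weld metal: throat = 0.707×6 = 4.242 mm, L = 2×97 = 194 mm. φR_n = 0.75 × 0.6 × 480 × 4.242 × 194 = 177.8 kN.
Base metal shear (6 mm plate): yield φR_n = 1.0×0.6×345×6×194 = 240.9 kN; rupture φR_n = 0.75×0.6×450×6×194 = 235.7 kN; take 235.7 kN (rupture).
Tension yield (gross): A_g = 46×6 = 276 mm². φR_n = 0.90 × 345 × 276 = 85.7 kN.
Governing: min(177.8, 235.7, 85.7) = 85.7 kN → gross-section yield.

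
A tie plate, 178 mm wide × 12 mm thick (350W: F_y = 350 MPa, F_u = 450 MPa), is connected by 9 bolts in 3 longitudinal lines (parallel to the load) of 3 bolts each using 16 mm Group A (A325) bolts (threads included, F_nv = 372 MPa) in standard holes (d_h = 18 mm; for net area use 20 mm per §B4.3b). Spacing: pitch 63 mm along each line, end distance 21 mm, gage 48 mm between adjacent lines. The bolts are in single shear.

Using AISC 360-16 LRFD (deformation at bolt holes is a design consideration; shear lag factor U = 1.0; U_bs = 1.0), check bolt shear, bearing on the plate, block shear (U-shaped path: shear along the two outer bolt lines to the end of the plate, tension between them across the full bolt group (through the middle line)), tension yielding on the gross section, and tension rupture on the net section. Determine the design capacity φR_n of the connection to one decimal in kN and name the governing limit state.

Bolt shear: A_b = π(16)²/4 = 201.06 mm². φR_n = 0.75 × 372 × 201.06 × 9 × 1 = 504.9 kN.
Bearing (12 mm plate, F_u = 450 MPa): end bolts L_c = 21 − 18/2 = 12, R_n = min(1.2×12×12×450, 2.4×16×12×450) = 77.76 kN/bolt; interior L_c = 63 − 18 = 45, R_n = 207.36 kN/bolt. φR_n = 0.75 × (3×77.76 + 6×207.36) = 1108.1 kN.
Block shear: shear path 2×[21+2×63] = 2×147 mm, A_gv = 3528, A_nv = 2×(147 − 2.5×20)×12 = 2328 mm²; tension across gage: (96 − 2×20)×12 = 672 mm². R_n = min(0.6×450×2328, 0.6×350×3528) + 1.0×450×672 = min(628.56, 740.88) + 302.4 = 930.96 kN. φR_n = 0.75 × 930.96 = 698.2 kN.
Tension yield (gross): A_g = 178×12 = 2136 mm². φR_n = 0.90 × 350 × 2136 = 672.8 kN.
Tension rupture (net): A_n = (178 − 3×20)×12 = 1416 mm² (U = 1.0, A_e = A_n). φR_n = 0.75 × 450 × 1416 = 477.9 kN.
Governing: min(504.9, 1108.1, 698.2, 672.8, 477.9) = 477.9 kN → net-section rupture.

477.9 kN (net-section rupture governs)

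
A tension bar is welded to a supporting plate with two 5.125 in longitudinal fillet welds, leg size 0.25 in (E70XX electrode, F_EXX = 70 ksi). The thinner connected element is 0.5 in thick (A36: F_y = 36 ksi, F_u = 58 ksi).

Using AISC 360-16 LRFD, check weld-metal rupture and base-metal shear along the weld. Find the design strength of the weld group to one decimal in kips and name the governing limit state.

57.1 kips (weld metal governs)

Weld metal: throat = 0.707×0.25 = 0.17675 in, L = 2×5.125 = 10.25 in. φR_n = 0.75 × 0.6 × 70 × 0.17675 × 10.25 = 57.1 kips.
Base metal shear (0.5 in plate): yield φR_n = 1.0×0.6×36×0.5×10.25 = 110.7 kips; rupture φR_n = 0.75×0.6×58×0.5×10.25 = 133.8 kips; take 110.7 kips (yield).
Governing: min(57.1, 110.7) = 57.1 kips → weld metal.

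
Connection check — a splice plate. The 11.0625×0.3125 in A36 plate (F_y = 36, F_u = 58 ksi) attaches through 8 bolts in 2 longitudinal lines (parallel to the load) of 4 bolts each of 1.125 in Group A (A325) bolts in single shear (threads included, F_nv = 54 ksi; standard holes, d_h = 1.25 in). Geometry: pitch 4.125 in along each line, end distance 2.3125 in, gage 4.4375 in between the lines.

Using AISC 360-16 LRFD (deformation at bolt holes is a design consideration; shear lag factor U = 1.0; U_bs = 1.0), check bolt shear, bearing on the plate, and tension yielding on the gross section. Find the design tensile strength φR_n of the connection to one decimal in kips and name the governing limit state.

112.0 kips (gross-section yield governs)

Bolt shear: A_b = π(1.125)²/4 = 0.99402 in². φR_n = 0.75 × 54 × 0.99402 × 8 × 1 = 322.1 kips.
Bearing (0.3125 in plate, F_u = 58 ksi): end bolts L_c = 2.3125 − 1.25/2 = 1.6875, R_n = min(1.2×1.6875×0.3125×58, 2.4×1.125×0.3125×58) = 36.703 kips/bolt; interior L_c = 4.125 − 1.25 = 2.875, R_n = 48.938 kips/bolt. φR_n = 0.75 × (2×36.703 + 6×48.938) = 275.3 kips.
Tension yield (gross): A_g = 11.0625×0.3125 = 3.457 in². φR_n = 0.90 × 36 × 3.457 = 112.0 kips.
Governing: min(322.1, 275.3, 112.0) = 112.0 kips → gross-section yield.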